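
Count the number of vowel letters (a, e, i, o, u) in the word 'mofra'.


Scanning each character of 'mofra':
  Position 1: 'm' -> consonant (running count: 0)
  Position 2: 'o' -> vowel (running count: 1)
  Position 3: 'f' -> consonant (running count: 1)
  Position 4: 'r' -> consonant (running count: 1)
  Position 5: 'a' -> vowel (running count: 2)
Total vowels: 2

2


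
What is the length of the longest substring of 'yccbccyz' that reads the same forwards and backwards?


Scanning 'yccbccyz' for palindromic substrings.
Substring at positions 0-6: 'yccbccy'.
Check: reverse('yccbccy') = 'yccbccy' -> palindrome confirmed.
Neighbouring characters ('-' / 'z') break symmetry, so it cannot extend further.
No longer palindromic substring exists; longest length = 7

7


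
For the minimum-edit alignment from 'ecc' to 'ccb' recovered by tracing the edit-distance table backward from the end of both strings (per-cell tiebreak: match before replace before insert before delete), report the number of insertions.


Edit distance = 2. Backtracking from cell (3, 3) with preference match > replace > insert > delete,
then listing the resulting alignment 'ecc' -> 'ccb' left to right:
  Step 1: replace e->c
  Step 2: keep 'c'
  Step 3: replace c->b
Total insertions: 0

0


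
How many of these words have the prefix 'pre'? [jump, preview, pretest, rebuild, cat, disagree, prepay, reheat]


Checking each word for prefix 'pre':
  'jump' -> no (count: 0)
  'preview' -> YES, starts with 'pre' (count: 1)
  'pretest' -> YES, starts with 'pre' (count: 2)
  'rebuild' -> no (count: 2)
  'cat' -> no (count: 2)
  'disagree' -> no (count: 2)
  'prepay' -> YES, starts with 'pre' (count: 3)
  'reheat' -> no (count: 3)
Total with prefix 'pre': 3

3


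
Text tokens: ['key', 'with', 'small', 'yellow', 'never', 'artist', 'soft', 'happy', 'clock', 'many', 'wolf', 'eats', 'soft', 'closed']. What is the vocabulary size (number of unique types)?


Listing all tokens and tracking unique types:
  Token 1: 'key' -> NEW (unique so far: 1)
  Token 2: 'with' -> NEW (unique so far: 2)
  Token 3: 'small' -> NEW (unique so far: 3)
  Token 4: 'yellow' -> NEW (unique so far: 4)
  Token 5: 'never' -> NEW (unique so far: 5)
  Token 6: 'artist' -> NEW (unique so far: 6)
  Token 7: 'soft' -> NEW (unique so far: 7)
  Token 8: 'happy' -> NEW (unique so far: 8)
  Token 9: 'clock' -> NEW (unique so far: 9)
  Token 10: 'many' -> NEW (unique so far: 10)
  Token 11: 'wolf' -> NEW (unique so far: 11)
  Token 12: 'eats' -> NEW (unique so far: 12)
  Token 13: 'soft' -> duplicate (unique so far: 12)
  Token 14: 'closed' -> NEW (unique so far: 13)
Unique types: ('artist', 'clock', 'closed', 'eats', 'happy', 'key', 'many', 'never', 'small', 'soft', 'with', 'wolf', 'yellow')
Vocabulary size: 13

13


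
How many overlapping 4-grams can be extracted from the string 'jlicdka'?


String 'jlicdka' has length L = 7.
Number of overlapping n-grams = L - n + 1
Substituting: 7 - 4 + 1 = 4

4


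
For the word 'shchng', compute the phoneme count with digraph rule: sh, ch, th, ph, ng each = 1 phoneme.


Parsing 'shchng' greedily, digraphs first:
  'sh' -> digraph (1 consonant phoneme) (phonemes so far: 1)
  'ch' -> digraph (1 consonant phoneme) (phonemes so far: 2)
  'ng' -> digraph (1 consonant phoneme) (phonemes so far: 3)
Total phonemes: 3

3


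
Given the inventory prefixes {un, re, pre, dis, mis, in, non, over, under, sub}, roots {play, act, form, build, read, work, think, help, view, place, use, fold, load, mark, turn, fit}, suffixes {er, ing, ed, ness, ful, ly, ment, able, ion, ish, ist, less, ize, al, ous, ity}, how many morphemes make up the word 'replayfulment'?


Segmenting 'replayfulment' against the inventory:
  're' -> prefix (morpheme 1)
  'play' -> root (morpheme 2)
  'ful' -> suffix (morpheme 3)
  'ment' -> suffix (morpheme 4)
Total morphemes: 4

4


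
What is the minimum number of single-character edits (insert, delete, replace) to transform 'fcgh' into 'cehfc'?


Building DP table for s1='fcgh' (len 4) and s2='cehfc' (len 5):
       c  e  h  f  c
    0  1  2  3  4  5
  f 1  1  2  3  3  4
  c 2  1  2  3  4  3
  g 3  2  2  3  4  4
  h 4  3  3  2  3  4
Edit distance = dp[4][5] = 4

4


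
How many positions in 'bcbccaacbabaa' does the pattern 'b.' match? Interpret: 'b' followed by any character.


Pattern: b. means 'b' followed by any character.
Scanning 'bcbccaacbabaa' position-by-position:
  Pos 0: window 'bc' -> MATCH
  Pos 1: window 'cb' -> no
  Pos 2: window 'bc' -> MATCH
  Pos 3: window 'cc' -> no
  Pos 4: window 'ca' -> no
  Pos 5: window 'aa' -> no
  Pos 6: window 'ac' -> no
  Pos 7: window 'cb' -> no
  Pos 8: window 'ba' -> MATCH
  Pos 9: window 'ab' -> no
  Pos 10: window 'ba' -> MATCH
  Pos 11: window 'aa' -> no
  Pos 12: window 'a' -> no
Total matches: 4

4


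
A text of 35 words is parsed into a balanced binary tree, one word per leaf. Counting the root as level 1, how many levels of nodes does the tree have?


In a balanced binary tree with n leaves the deepest leaf is ceil(log2(n)) edges below the root,
so counting node levels inclusive of root and leaves gives ceil(log2(n)) + 1 levels.
log2(35) = 5.1293
ceil(5.1293) = 6
levels = 6 + 1 = 7

7


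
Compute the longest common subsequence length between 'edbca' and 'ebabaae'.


DP table for LCS of 'edbca' and 'ebabaae':
       e  b  a  b  a  a  e
    0  0  0  0  0  0  0  0
  e 0  1  1  1  1  1  1  1
  d 0  1  1  1  1  1  1  1
  b 0  1  2  2  2  2  2  2
  c 0  1  2  2  2  2  2  2
  a 0  1  2  3  3  3  3  3
LCS: 'eba'
LCS length = 3

3


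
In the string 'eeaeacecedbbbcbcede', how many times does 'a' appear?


Scanning 'eeaeacecedbbbcbcede' for 'a':
  Position 2: 'a' -> MATCH (count: 1)
  Position 4: 'a' -> MATCH (count: 2)
Total occurrences of 'a': 2

2


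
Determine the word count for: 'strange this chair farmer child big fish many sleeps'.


Counting words by splitting on spaces:
  Word 1: 'strange'
  Word 2: 'this'
  Word 3: 'chair'
  Word 4: 'farmer'
  Word 5: 'child'
  Word 6: 'big'
  Word 7: 'fish'
  Word 8: 'many'
  Word 9: 'sleeps'
Total words: 9

9


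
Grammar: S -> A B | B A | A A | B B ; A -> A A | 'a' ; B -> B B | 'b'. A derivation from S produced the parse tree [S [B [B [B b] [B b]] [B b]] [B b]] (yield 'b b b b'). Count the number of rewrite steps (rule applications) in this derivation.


Every bracketed nonterminal node [X ...] in the tree is produced by exactly one rule application.
Reading the tree off as a leftmost derivation:
  Step 1: S  =>  B B   (applied S -> B B)
  Step 2: B B  =>  B B B   (applied B -> B B)
  Step 3: B B B  =>  B B B B   (applied B -> B B)
  Step 4: B B B B  =>  b B B B   (applied B -> b)
  Step 5: b B B B  =>  b b B B   (applied B -> b)
  Step 6: b b B B  =>  b b b B   (applied B -> b)
  Step 7: b b b B  =>  b b b b   (applied B -> b)
Final yield: b b b b
Total rewrite steps: 7

7


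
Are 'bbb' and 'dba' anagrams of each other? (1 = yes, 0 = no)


Sort characters of 'bbb': 'bbb'
Sort characters of 'dba': 'abd'
Sorted forms differ -> they are NOT anagrams
Result: 0

0


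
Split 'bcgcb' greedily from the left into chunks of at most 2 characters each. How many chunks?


'bcgcb' has 5 characters.
Chunking with max size 2:
  Chunk 1: 'bc' (positions 0-1)
  Chunk 2: 'gc' (positions 2-3)
  Chunk 3: 'b' (positions 4-4)
Total chunks: ceil(5 / 2) = 3

3


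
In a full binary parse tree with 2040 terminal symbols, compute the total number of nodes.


Leaf nodes (terminals): 2040
Internal nodes = n - 1 = 2040 - 1 = 2039
Total = leaves + internal = 2040 + 2039 = 4079

4079


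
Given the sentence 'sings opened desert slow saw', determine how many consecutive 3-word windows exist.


Word trigrams from [5] words:
  Trigram 1: (sings opened desert)
  Trigram 2: (opened desert slow)
  Trigram 3: (desert slow saw)
Total word trigrams: 5 - 2 = 3

3


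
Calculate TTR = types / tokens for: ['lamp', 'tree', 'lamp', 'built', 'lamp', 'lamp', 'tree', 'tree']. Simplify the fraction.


Tokens: 8
Unique types: ('built', 'lamp', 'tree') = 3
TTR = 3/8
Already in lowest terms.

3/8


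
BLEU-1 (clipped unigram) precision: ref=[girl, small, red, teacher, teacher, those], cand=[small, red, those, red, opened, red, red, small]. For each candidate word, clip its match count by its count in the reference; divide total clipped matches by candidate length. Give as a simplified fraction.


Reference word counts: {'girl': 1, 'red': 1, 'small': 1, 'teacher': 2, 'those': 1}
Checking each candidate word (with clipping):
  'small' -> in reference (ref count 1, used 1/1) -> match (matches: 1)
  'red' -> in reference (ref count 1, used 1/1) -> match (matches: 2)
  'those' -> in reference (ref count 1, used 1/1) -> match (matches: 3)
  'red' -> ref count 1 already used up (1/1) -> clipped, no match (matches: 3)
  'opened' -> not in reference -> no match (matches: 3)
  'red' -> ref count 1 already used up (1/1) -> clipped, no match (matches: 3)
  'red' -> ref count 1 already used up (1/1) -> clipped, no match (matches: 3)
  'small' -> ref count 1 already used up (1/1) -> clipped, no match (matches: 3)
Clipped matches: 3, Candidate length: 8
Precision = 3/8

3/8


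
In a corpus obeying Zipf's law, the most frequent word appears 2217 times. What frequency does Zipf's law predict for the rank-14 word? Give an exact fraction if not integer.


Zipf's law: freq(rank) = f1 / rank
f1 = 2217, rank = 14
freq = 2217 / 14
GCD(2217, 14) = 1
Simplified: 2217/14

2217/14


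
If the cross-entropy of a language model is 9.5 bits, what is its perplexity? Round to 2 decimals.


Perplexity formula: PP = 2^H
H = 9.5
PP = 2^9.5
Decompose: 2^9.5 = 2^9 * 2^0.5 = 2^9 * sqrt(2)
2^9 = 512, sqrt(2) ~ 1.4142136
PP ~ 512 * 1.4142136 = 724.0773632
Rounded to 2 decimals: 724.08

724.08


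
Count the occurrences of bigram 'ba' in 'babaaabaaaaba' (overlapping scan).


Scanning 'babaaabaaaaba' for bigram 'ba':
  Position 0: 'ba' -> MATCH
  Position 1: 'ab' -> no
  Position 2: 'ba' -> MATCH
  Position 3: 'aa' -> no
  Position 4: 'aa' -> no
  Position 5: 'ab' -> no
  Position 6: 'ba' -> MATCH
  Position 7: 'aa' -> no
  Position 8: 'aa' -> no
  Position 9: 'aa' -> no
  Position 10: 'ab' -> no
  Position 11: 'ba' -> MATCH
Total matches: 4

4


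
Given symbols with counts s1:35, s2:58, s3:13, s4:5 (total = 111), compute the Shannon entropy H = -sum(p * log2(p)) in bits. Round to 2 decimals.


Computing entropy H = -sum(p_i * log2(p_i)):
  s1: p = 35/111 = 0.3153, -p*log2(p) = 0.5250
  s2: p = 58/111 = 0.5225, -p*log2(p) = 0.4893
  s3: p = 13/111 = 0.1171, -p*log2(p) = 0.3624
  s4: p = 5/111 = 0.0450, -p*log2(p) = 0.2015
H = sum of terms = 1.5782
Rounded to 2 decimals: 1.58

1.58


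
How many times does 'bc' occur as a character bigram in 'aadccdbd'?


Scanning 'aadccdbd' for bigram 'bc':
  Position 0: 'aa' -> no
  Position 1: 'ad' -> no
  Position 2: 'dc' -> no
  Position 3: 'cc' -> no
  Position 4: 'cd' -> no
  Position 5: 'db' -> no
  Position 6: 'bd' -> no
Total matches: 0

0


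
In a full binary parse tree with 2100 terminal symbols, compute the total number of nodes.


Leaf nodes (terminals): 2100
Internal nodes = n - 1 = 2100 - 1 = 2099
Total = leaves + internal = 2100 + 2099 = 4199

4199


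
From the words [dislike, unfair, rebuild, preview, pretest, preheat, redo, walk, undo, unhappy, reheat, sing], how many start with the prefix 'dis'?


Checking each word for prefix 'dis':
  'dislike' -> YES, starts with 'dis' (count: 1)
  'unfair' -> no (count: 1)
  'rebuild' -> no (count: 1)
  'preview' -> no (count: 1)
  'pretest' -> no (count: 1)
  'preheat' -> no (count: 1)
  'redo' -> no (count: 1)
  'walk' -> no (count: 1)
  'undo' -> no (count: 1)
  'unhappy' -> no (count: 1)
  'reheat' -> no (count: 1)
  'sing' -> no (count: 1)
Total with prefix 'dis': 1

1


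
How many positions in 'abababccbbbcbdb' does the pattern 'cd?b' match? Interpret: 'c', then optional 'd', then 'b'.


Pattern: cd?b means 'c', then optional 'd', then 'b'.
Scanning 'abababccbbbcbdb' position-by-position:
  Pos 0: window 'aba' -> no
  Pos 1: window 'bab' -> no
  Pos 2: window 'aba' -> no
  Pos 3: window 'bab' -> no
  Pos 4: window 'abc' -> no
  Pos 5: window 'bcc' -> no
  Pos 6: window 'ccb' -> no
  Pos 7: window 'cbb' -> MATCH
  Pos 8: window 'bbb' -> no
  Pos 9: window 'bbc' -> no
  Pos 10: window 'bcb' -> no
  Pos 11: window 'cbd' -> MATCH
  Pos 12: window 'bdb' -> no
  Pos 13: window 'db' -> no
  Pos 14: window 'b' -> no
Total matches: 2

2


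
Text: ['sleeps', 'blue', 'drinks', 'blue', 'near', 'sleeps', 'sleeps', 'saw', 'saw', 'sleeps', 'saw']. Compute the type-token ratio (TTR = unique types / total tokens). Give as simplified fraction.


Tokens: 11
Unique types: ('blue', 'drinks', 'near', 'saw', 'sleeps') = 5
TTR = 5/11
Already in lowest terms.

5/11


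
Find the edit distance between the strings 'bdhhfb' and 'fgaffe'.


Building DP table for s1='bdhhfb' (len 6) and s2='fgaffe' (len 6):
       f  g  a  f  f  e
    0  1  2  3  4  5  6
  b 1  1  2  3  4  5  6
  d 2  2  2  3  4  5  6
  h 3  3  3  3  4  5  6
  h 4  4  4  4  4  5  6
  f 5  4  5  5  4  4  5
  b 6  5  5  6  5  5  5
Edit distance = dp[6][6] = 5

5


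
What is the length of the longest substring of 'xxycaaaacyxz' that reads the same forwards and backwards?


Scanning 'xxycaaaacyxz' for palindromic substrings.
Substring at positions 1-10: 'xycaaaacyx'.
Check: reverse('xycaaaacyx') = 'xycaaaacyx' -> palindrome confirmed.
Neighbouring characters ('x' / 'z') break symmetry, so it cannot extend further.
No longer palindromic substring exists; longest length = 10

10


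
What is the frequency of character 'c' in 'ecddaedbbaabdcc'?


Scanning 'ecddaedbbaabdcc' for 'c':
  Position 1: 'c' -> MATCH (count: 1)
  Position 13: 'c' -> MATCH (count: 2)
  Position 14: 'c' -> MATCH (count: 3)
Total occurrences of 'c': 3

3


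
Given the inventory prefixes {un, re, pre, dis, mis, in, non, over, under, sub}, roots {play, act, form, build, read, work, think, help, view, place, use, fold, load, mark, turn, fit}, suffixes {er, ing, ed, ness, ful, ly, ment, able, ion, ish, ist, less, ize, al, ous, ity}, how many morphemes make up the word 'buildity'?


Segmenting 'buildity' against the inventory:
  'build' -> root (morpheme 1)
  'ity' -> suffix (morpheme 2)
Total morphemes: 2

2


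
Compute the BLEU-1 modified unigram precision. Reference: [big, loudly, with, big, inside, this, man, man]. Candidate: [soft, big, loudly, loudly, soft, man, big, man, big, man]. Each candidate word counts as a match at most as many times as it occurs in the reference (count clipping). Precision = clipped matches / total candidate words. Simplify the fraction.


Reference word counts: {'big': 2, 'inside': 1, 'loudly': 1, 'man': 2, 'this': 1, 'with': 1}
Checking each candidate word (with clipping):
  'soft' -> not in reference -> no match (matches: 0)
  'big' -> in reference (ref count 2, used 1/2) -> match (matches: 1)
  'loudly' -> in reference (ref count 1, used 1/1) -> match (matches: 2)
  'loudly' -> ref count 1 already used up (1/1) -> clipped, no match (matches: 2)
  'soft' -> not in reference -> no match (matches: 2)
  'man' -> in reference (ref count 2, used 1/2) -> match (matches: 3)
  'big' -> in reference (ref count 2, used 2/2) -> match (matches: 4)
  'man' -> in reference (ref count 2, used 2/2) -> match (matches: 5)
  'big' -> ref count 2 already used up (2/2) -> clipped, no match (matches: 5)
  'man' -> ref count 2 already used up (2/2) -> clipped, no match (matches: 5)
Clipped matches: 5, Candidate length: 10
Precision = 5/10 = 1/2

1/2


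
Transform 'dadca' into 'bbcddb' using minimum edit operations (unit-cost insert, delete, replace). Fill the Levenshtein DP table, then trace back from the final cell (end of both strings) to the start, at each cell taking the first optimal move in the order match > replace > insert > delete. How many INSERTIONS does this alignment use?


Edit distance = 5. Backtracking from cell (5, 6) with preference match > replace > insert > delete,
then listing the resulting alignment 'dadca' -> 'bbcddb' left to right:
  Step 1: insert 'b' [insertion #1]
  Step 2: replace d->b
  Step 3: replace a->c
  Step 4: keep 'd'
  Step 5: replace c->d
  Step 6: replace a->b
Total insertions: 1

1


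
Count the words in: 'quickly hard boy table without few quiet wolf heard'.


Counting words by splitting on spaces:
  Word 1: 'quickly'
  Word 2: 'hard'
  Word 3: 'boy'
  Word 4: 'table'
  Word 5: 'without'
  Word 6: 'few'
  Word 7: 'quiet'
  Word 8: 'wolf'
  Word 9: 'heard'
Total words: 9

9


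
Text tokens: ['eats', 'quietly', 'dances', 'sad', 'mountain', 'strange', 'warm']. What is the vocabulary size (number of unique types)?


Listing all tokens and tracking unique types:
  Token 1: 'eats' -> NEW (unique so far: 1)
  Token 2: 'quietly' -> NEW (unique so far: 2)
  Token 3: 'dances' -> NEW (unique so far: 3)
  Token 4: 'sad' -> NEW (unique so far: 4)
  Token 5: 'mountain' -> NEW (unique so far: 5)
  Token 6: 'strange' -> NEW (unique so far: 6)
  Token 7: 'warm' -> NEW (unique so far: 7)
Unique types: ('dances', 'eats', 'mountain', 'quietly', 'sad', 'strange', 'warm')
Vocabulary size: 7

7


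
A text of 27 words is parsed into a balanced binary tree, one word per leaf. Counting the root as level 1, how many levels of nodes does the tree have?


In a balanced binary tree with n leaves the deepest leaf is ceil(log2(n)) edges below the root,
so counting node levels inclusive of root and leaves gives ceil(log2(n)) + 1 levels.
log2(27) = 4.7549
ceil(4.7549) = 5
levels = 5 + 1 = 6

6


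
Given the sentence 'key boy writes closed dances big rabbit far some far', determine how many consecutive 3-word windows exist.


Word trigrams from [10] words:
  Trigram 1: (key boy writes)
  Trigram 2: (boy writes closed)
  Trigram 3: (writes closed dances)
  Trigram 4: (closed dances big)
  Trigram 5: (dances big rabbit)
  Trigram 6: (big rabbit far)
  Trigram 7: (rabbit far some)
  Trigram 8: (far some far)
Total word trigrams: 10 - 2 = 8

8


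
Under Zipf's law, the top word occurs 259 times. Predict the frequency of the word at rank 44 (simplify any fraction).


Zipf's law: freq(rank) = f1 / rank
f1 = 259, rank = 44
freq = 259 / 44
GCD(259, 44) = 1
Simplified: 259/44

259/44


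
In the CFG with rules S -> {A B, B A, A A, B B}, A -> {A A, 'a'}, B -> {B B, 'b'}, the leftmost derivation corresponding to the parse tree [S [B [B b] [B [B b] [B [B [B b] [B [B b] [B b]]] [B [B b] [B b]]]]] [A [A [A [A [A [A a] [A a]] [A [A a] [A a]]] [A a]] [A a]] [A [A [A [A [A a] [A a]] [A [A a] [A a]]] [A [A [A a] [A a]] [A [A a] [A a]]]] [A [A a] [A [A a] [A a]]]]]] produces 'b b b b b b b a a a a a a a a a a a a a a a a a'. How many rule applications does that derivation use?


Every bracketed nonterminal node [X ...] in the tree is produced by exactly one rule application.
Reading the tree off as a leftmost derivation:
  Step 1: S  =>  B A   (applied S -> B A)
  Step 2: B A  =>  B B A   (applied B -> B B)
  Step 3: B B A  =>  b B A   (applied B -> b)
  Step 4: b B A  =>  b B B A   (applied B -> B B)
  Step 5: b B B A  =>  b b B A   (applied B -> b)
  Step 6: b b B A  =>  b b B B A   (applied B -> B B)
  Step 7: b b B B A  =>  b b B B B A   (applied B -> B B)
  Step 8: b b B B B A  =>  b b b B B A   (applied B -> b)
  Step 9: b b b B B A  =>  b b b B B B A   (applied B -> B B)
  Step 10: b b b B B B A  =>  b b b b B B A   (applied B -> b)
  Step 11: b b b b B B A  =>  b b b b b B A   (applied B -> b)
  Step 12: b b b b b B A  =>  b b b b b B B A   (applied B -> B B)
  Step 13: b b b b b B B A  =>  b b b b b b B A   (applied B -> b)
  Step 14: b b b b b b B A  =>  b b b b b b b A   (applied B -> b)
  Step 15: b b b b b b b A  =>  b b b b b b b A A   (applied A -> A A)
  Step 16: b b b b b b b A A  =>  b b b b b b b A A A   (applied A -> A A)
  Step 17: b b b b b b b A A A  =>  b b b b b b b A A A A   (applied A -> A A)
  Step 18: b b b b b b b A A A A  =>  b b b b b b b A A A A A   (applied A -> A A)
  Step 19: b b b b b b b A A A A A  =>  b b b b b b b A A A A A A   (applied A -> A A)
  Step 20: b b b b b b b A A A A A A  =>  b b b b b b b a A A A A A   (applied A -> a)
  Step 21: b b b b b b b a A A A A A  =>  b b b b b b b a a A A A A   (applied A -> a)
  Step 22: b b b b b b b a a A A A A  =>  b b b b b b b a a A A A A A   (applied A -> A A)
  Step 23: b b b b b b b a a A A A A A  =>  b b b b b b b a a a A A A A   (applied A -> a)
  Step 24: b b b b b b b a a a A A A A  =>  b b b b b b b a a a a A A A   (applied A -> a)
  Step 25: b b b b b b b a a a a A A A  =>  b b b b b b b a a a a a A A   (applied A -> a)
  Step 26: b b b b b b b a a a a a A A  =>  b b b b b b b a a a a a a A   (applied A -> a)
  Step 27: b b b b b b b a a a a a a A  =>  b b b b b b b a a a a a a A A   (applied A -> A A)
  Step 28: b b b b b b b a a a a a a A A  =>  b b b b b b b a a a a a a A A A   (applied A -> A A)
  Step 29: b b b b b b b a a a a a a A A A  =>  b b b b b b b a a a a a a A A A A   (applied A -> A A)
  Step 30: b b b b b b b a a a a a a A A A A  =>  b b b b b b b a a a a a a A A A A A   (applied A -> A A)
  Step 31: b b b b b b b a a a a a a A A A A A  =>  b b b b b b b a a a a a a a A A A A   (applied A -> a)
  Step 32: b b b b b b b a a a a a a a A A A A  =>  b b b b b b b a a a a a a a a A A A   (applied A -> a)
  Step 33: b b b b b b b a a a a a a a a A A A  =>  b b b b b b b a a a a a a a a A A A A   (applied A -> A A)
  Step 34: b b b b b b b a a a a a a a a A A A A  =>  b b b b b b b a a a a a a a a a A A A   (applied A -> a)
  Step 35: b b b b b b b a a a a a a a a a A A A  =>  b b b b b b b a a a a a a a a a a A A   (applied A -> a)
  Step 36: b b b b b b b a a a a a a a a a a A A  =>  b b b b b b b a a a a a a a a a a A A A   (applied A -> A A)
  Step 37: b b b b b b b a a a a a a a a a a A A A  =>  b b b b b b b a a a a a a a a a a A A A A   (applied A -> A A)
  Step 38: b b b b b b b a a a a a a a a a a A A A A  =>  b b b b b b b a a a a a a a a a a a A A A   (applied A -> a)
  Step 39: b b b b b b b a a a a a a a a a a a A A A  =>  b b b b b b b a a a a a a a a a a a a A A   (applied A -> a)
  Step 40: b b b b b b b a a a a a a a a a a a a A A  =>  b b b b b b b a a a a a a a a a a a a A A A   (applied A -> A A)
  Step 41: b b b b b b b a a a a a a a a a a a a A A A  =>  b b b b b b b a a a a a a a a a a a a a A A   (applied A -> a)
  Step 42: b b b b b b b a a a a a a a a a a a a a A A  =>  b b b b b b b a a a a a a a a a a a a a a A   (applied A -> a)
  Step 43: b b b b b b b a a a a a a a a a a a a a a A  =>  b b b b b b b a a a a a a a a a a a a a a A A   (applied A -> A A)
  Step 44: b b b b b b b a a a a a a a a a a a a a a A A  =>  b b b b b b b a a a a a a a a a a a a a a a A   (applied A -> a)
  Step 45: b b b b b b b a a a a a a a a a a a a a a a A  =>  b b b b b b b a a a a a a a a a a a a a a a A A   (applied A -> A A)
  Step 46: b b b b b b b a a a a a a a a a a a a a a a A A  =>  b b b b b b b a a a a a a a a a a a a a a a a A   (applied A -> a)
  Step 47: b b b b b b b a a a a a a a a a a a a a a a a A  =>  b b b b b b b a a a a a a a a a a a a a a a a a   (applied A -> a)
Final yield: b b b b b b b a a a a a a a a a a a a a a a a a
Total rewrite steps: 47

47


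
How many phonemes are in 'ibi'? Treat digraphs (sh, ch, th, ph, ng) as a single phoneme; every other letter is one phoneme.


Parsing 'ibi' greedily, digraphs first:
  'i' -> vowel phoneme (phonemes so far: 1)
  'b' -> consonant phoneme (phonemes so far: 2)
  'i' -> vowel phoneme (phonemes so far: 3)
Total phonemes: 3

3


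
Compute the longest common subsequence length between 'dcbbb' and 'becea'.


DP table for LCS of 'dcbbb' and 'becea':
       b  e  c  e  a
    0  0  0  0  0  0
  d 0  0  0  0  0  0
  c 0  0  0  1  1  1
  b 0  1  1  1  1  1
  b 0  1  1  1  1  1
  b 0  1  1  1  1  1
LCS: 'c'
LCS length = 1

1


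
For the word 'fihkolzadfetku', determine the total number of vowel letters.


Scanning each character of 'fihkolzadfetku':
  Position 1: 'f' -> consonant (running count: 0)
  Position 2: 'i' -> vowel (running count: 1)
  Position 3: 'h' -> consonant (running count: 1)
  Position 4: 'k' -> consonant (running count: 1)
  Position 5: 'o' -> vowel (running count: 2)
  Position 6: 'l' -> consonant (running count: 2)
  Position 7: 'z' -> consonant (running count: 2)
  Position 8: 'a' -> vowel (running count: 3)
  Position 9: 'd' -> consonant (running count: 3)
  Position 10: 'f' -> consonant (running count: 3)
  Position 11: 'e' -> vowel (running count: 4)
  Position 12: 't' -> consonant (running count: 4)
  Position 13: 'k' -> consonant (running count: 4)
  Position 14: 'u' -> vowel (running count: 5)
Total vowels: 5

5


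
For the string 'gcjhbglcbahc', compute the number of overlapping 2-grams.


String 'gcjhbglcbahc' has length L = 12.
Number of overlapping n-grams = L - n + 1
Substituting: 12 - 2 + 1 = 11

11


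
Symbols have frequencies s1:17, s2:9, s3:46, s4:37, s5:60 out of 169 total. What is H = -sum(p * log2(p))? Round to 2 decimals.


Computing entropy H = -sum(p_i * log2(p_i)):
  s1: p = 17/169 = 0.1006, -p*log2(p) = 0.3333
  s2: p = 9/169 = 0.0533, -p*log2(p) = 0.2253
  s3: p = 46/169 = 0.2722, -p*log2(p) = 0.5110
  s4: p = 37/169 = 0.2189, -p*log2(p) = 0.4798
  s5: p = 60/169 = 0.3550, -p*log2(p) = 0.5304
H = sum of terms = 2.0798
Rounded to 2 decimals: 2.08

2.08


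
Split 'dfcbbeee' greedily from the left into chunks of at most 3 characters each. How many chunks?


'dfcbbeee' has 8 characters.
Chunking with max size 3:
  Chunk 1: 'dfc' (positions 0-2)
  Chunk 2: 'bbe' (positions 3-5)
  Chunk 3: 'ee' (positions 6-7)
Total chunks: ceil(8 / 3) = 3

3


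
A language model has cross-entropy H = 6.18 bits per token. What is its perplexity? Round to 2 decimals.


Perplexity formula: PP = 2^H
H = 6.18
PP = 2^6.18
Decompose: 2^6.18 = 2^6 * 2^0.18
2^6 = 64, 2^0.18 ~ 1.1328839
PP ~ 64 * 1.1328839 = 72.5045696
Rounded to 2 decimals: 72.50

72.50


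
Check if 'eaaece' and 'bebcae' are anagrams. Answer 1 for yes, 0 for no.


Sort characters of 'eaaece': 'aaceee'
Sort characters of 'bebcae': 'abbcee'
Sorted forms differ -> they are NOT anagrams
Result: 0

0


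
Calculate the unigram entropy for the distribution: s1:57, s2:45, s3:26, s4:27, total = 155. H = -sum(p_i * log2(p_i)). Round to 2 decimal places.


Computing entropy H = -sum(p_i * log2(p_i)):
  s1: p = 57/155 = 0.3677, -p*log2(p) = 0.5307
  s2: p = 45/155 = 0.2903, -p*log2(p) = 0.5180
  s3: p = 26/155 = 0.1677, -p*log2(p) = 0.4321
  s4: p = 27/155 = 0.1742, -p*log2(p) = 0.4392
H = sum of terms = 1.9200
Rounded to 2 decimals: 1.92

1.92


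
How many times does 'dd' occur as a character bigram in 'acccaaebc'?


Scanning 'acccaaebc' for bigram 'dd':
  Position 0: 'ac' -> no
  Position 1: 'cc' -> no
  Position 2: 'cc' -> no
  Position 3: 'ca' -> no
  Position 4: 'aa' -> no
  Position 5: 'ae' -> no
  Position 6: 'eb' -> no
  Position 7: 'bc' -> no
Total matches: 0

0


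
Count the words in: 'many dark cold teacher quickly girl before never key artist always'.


Counting words by splitting on spaces:
  Word 1: 'many'
  Word 2: 'dark'
  Word 3: 'cold'
  Word 4: 'teacher'
  Word 5: 'quickly'
  Word 6: 'girl'
  Word 7: 'before'
  Word 8: 'never'
  Word 9: 'key'
  Word 10: 'artist'
  Word 11: 'always'
Total words: 11

11


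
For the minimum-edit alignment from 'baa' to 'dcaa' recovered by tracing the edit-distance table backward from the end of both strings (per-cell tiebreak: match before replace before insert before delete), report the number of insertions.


Edit distance = 2. Backtracking from cell (3, 4) with preference match > replace > insert > delete,
then listing the resulting alignment 'baa' -> 'dcaa' left to right:
  Step 1: insert 'd' [insertion #1]
  Step 2: replace b->c
  Step 3: keep 'a'
  Step 4: keep 'a'
Total insertions: 1

1


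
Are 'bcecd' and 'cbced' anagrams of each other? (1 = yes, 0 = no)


Sort characters of 'bcecd': 'bccde'
Sort characters of 'cbced': 'bccde'
Sorted forms match -> they ARE anagrams
Result: 1

1


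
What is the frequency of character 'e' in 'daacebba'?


Scanning 'daacebba' for 'e':
  Position 4: 'e' -> MATCH (count: 1)
Total occurrences of 'e': 1

1


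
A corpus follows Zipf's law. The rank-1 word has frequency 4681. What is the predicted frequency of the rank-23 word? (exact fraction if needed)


Zipf's law: freq(rank) = f1 / rank
f1 = 4681, rank = 23
freq = 4681 / 23
GCD(4681, 23) = 1
Simplified: 4681/23

4681/23


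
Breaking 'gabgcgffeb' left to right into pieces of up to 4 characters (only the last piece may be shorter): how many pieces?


'gabgcgffeb' has 10 characters.
Chunking with max size 4:
  Chunk 1: 'gabg' (positions 0-3)
  Chunk 2: 'cgff' (positions 4-7)
  Chunk 3: 'eb' (positions 8-9)
Total chunks: ceil(10 / 4) = 3

3


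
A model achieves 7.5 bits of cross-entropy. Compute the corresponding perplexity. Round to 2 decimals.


Perplexity formula: PP = 2^H
H = 7.5
PP = 2^7.5
Decompose: 2^7.5 = 2^7 * 2^0.5 = 2^7 * sqrt(2)
2^7 = 128, sqrt(2) ~ 1.4142136
PP ~ 128 * 1.4142136 = 181.0193408
Rounded to 2 decimals: 181.02

181.02


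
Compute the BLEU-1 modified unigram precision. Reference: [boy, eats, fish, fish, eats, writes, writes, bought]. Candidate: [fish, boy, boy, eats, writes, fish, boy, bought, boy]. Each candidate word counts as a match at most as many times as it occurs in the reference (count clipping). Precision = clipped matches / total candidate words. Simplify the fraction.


Reference word counts: {'bought': 1, 'boy': 1, 'eats': 2, 'fish': 2, 'writes': 2}
Checking each candidate word (with clipping):
  'fish' -> in reference (ref count 2, used 1/2) -> match (matches: 1)
  'boy' -> in reference (ref count 1, used 1/1) -> match (matches: 2)
  'boy' -> ref count 1 already used up (1/1) -> clipped, no match (matches: 2)
  'eats' -> in reference (ref count 2, used 1/2) -> match (matches: 3)
  'writes' -> in reference (ref count 2, used 1/2) -> match (matches: 4)
  'fish' -> in reference (ref count 2, used 2/2) -> match (matches: 5)
  'boy' -> ref count 1 already used up (1/1) -> clipped, no match (matches: 5)
  'bought' -> in reference (ref count 1, used 1/1) -> match (matches: 6)
  'boy' -> ref count 1 already used up (1/1) -> clipped, no match (matches: 6)
Clipped matches: 6, Candidate length: 9
Precision = 6/9 = 2/3

2/3


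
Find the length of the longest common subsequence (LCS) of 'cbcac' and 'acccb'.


DP table for LCS of 'cbcac' and 'acccb':
       a  c  c  c  b
    0  0  0  0  0  0
  c 0  0  1  1  1  1
  b 0  0  1  1  1  2
  c 0  0  1  2  2  2
  a 0  1  1  2  2  2
  c 0  1  2  2  3  3
LCS: 'ccc'
LCS length = 3

3


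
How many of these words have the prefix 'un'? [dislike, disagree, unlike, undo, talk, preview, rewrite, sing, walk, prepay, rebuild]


Checking each word for prefix 'un':
  'dislike' -> no (count: 0)
  'disagree' -> no (count: 0)
  'unlike' -> YES, starts with 'un' (count: 1)
  'undo' -> YES, starts with 'un' (count: 2)
  'talk' -> no (count: 2)
  'preview' -> no (count: 2)
  'rewrite' -> no (count: 2)
  'sing' -> no (count: 2)
  'walk' -> no (count: 2)
  'prepay' -> no (count: 2)
  'rebuild' -> no (count: 2)
Total with prefix 'un': 2

2


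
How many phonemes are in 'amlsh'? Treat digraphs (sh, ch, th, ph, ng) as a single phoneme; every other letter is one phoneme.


Parsing 'amlsh' greedily, digraphs first:
  'a' -> vowel phoneme (phonemes so far: 1)
  'm' -> consonant phoneme (phonemes so far: 2)
  'l' -> consonant phoneme (phonemes so far: 3)
  'sh' -> digraph (1 consonant phoneme) (phonemes so far: 4)
Total phonemes: 4

4


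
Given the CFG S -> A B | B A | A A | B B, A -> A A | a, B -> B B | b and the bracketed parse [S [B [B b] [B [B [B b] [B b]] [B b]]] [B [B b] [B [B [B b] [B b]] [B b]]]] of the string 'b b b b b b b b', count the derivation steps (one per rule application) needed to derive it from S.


Every bracketed nonterminal node [X ...] in the tree is produced by exactly one rule application.
Reading the tree off as a leftmost derivation:
  Step 1: S  =>  B B   (applied S -> B B)
  Step 2: B B  =>  B B B   (applied B -> B B)
  Step 3: B B B  =>  b B B   (applied B -> b)
  Step 4: b B B  =>  b B B B   (applied B -> B B)
  Step 5: b B B B  =>  b B B B B   (applied B -> B B)
  Step 6: b B B B B  =>  b b B B B   (applied B -> b)
  Step 7: b b B B B  =>  b b b B B   (applied B -> b)
  Step 8: b b b B B  =>  b b b b B   (applied B -> b)
  Step 9: b b b b B  =>  b b b b B B   (applied B -> B B)
  Step 10: b b b b B B  =>  b b b b b B   (applied B -> b)
  Step 11: b b b b b B  =>  b b b b b B B   (applied B -> B B)
  Step 12: b b b b b B B  =>  b b b b b B B B   (applied B -> B B)
  Step 13: b b b b b B B B  =>  b b b b b b B B   (applied B -> b)
  Step 14: b b b b b b B B  =>  b b b b b b b B   (applied B -> b)
  Step 15: b b b b b b b B  =>  b b b b b b b b   (applied B -> b)
Final yield: b b b b b b b b
Total rewrite steps: 15

15


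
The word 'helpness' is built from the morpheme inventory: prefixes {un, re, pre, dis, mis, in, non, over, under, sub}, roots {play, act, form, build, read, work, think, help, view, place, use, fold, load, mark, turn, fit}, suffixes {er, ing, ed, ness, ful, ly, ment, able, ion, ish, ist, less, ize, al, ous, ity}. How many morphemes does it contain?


Segmenting 'helpness' against the inventory:
  'help' -> root (morpheme 1)
  'ness' -> suffix (morpheme 2)
Total morphemes: 2

2


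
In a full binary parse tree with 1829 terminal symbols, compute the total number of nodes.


Leaf nodes (terminals): 1829
Internal nodes = n - 1 = 1829 - 1 = 1828
Total = leaves + internal = 1829 + 1828 = 3657

3657


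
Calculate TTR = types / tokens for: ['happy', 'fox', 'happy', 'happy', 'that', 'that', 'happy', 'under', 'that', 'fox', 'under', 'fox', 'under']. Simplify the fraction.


Tokens: 13
Unique types: ('fox', 'happy', 'that', 'under') = 4
TTR = 4/13
Already in lowest terms.

4/13


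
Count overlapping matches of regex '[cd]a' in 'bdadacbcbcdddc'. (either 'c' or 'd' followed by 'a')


Pattern: [cd]a means either 'c' or 'd' followed by 'a'.
Scanning 'bdadacbcbcdddc' position-by-position:
  Pos 0: window 'bd' -> no
  Pos 1: window 'da' -> MATCH
  Pos 2: window 'ad' -> no
  Pos 3: window 'da' -> MATCH
  Pos 4: window 'ac' -> no
  Pos 5: window 'cb' -> no
  Pos 6: window 'bc' -> no
  Pos 7: window 'cb' -> no
  Pos 8: window 'bc' -> no
  Pos 9: window 'cd' -> no
  Pos 10: window 'dd' -> no
  Pos 11: window 'dd' -> no
  Pos 12: window 'dc' -> no
  Pos 13: window 'c' -> no
Total matches: 2

2


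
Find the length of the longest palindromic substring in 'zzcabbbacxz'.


Scanning 'zzcabbbacxz' for palindromic substrings.
Substring at positions 2-8: 'cabbbac'.
Check: reverse('cabbbac') = 'cabbbac' -> palindrome confirmed.
Neighbouring characters ('z' / 'x') break symmetry, so it cannot extend further.
No longer palindromic substring exists; longest length = 7

7


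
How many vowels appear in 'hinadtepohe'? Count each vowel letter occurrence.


Scanning each character of 'hinadtepohe':
  Position 1: 'h' -> consonant (running count: 0)
  Position 2: 'i' -> vowel (running count: 1)
  Position 3: 'n' -> consonant (running count: 1)
  Position 4: 'a' -> vowel (running count: 2)
  Position 5: 'd' -> consonant (running count: 2)
  Position 6: 't' -> consonant (running count: 2)
  Position 7: 'e' -> vowel (running count: 3)
  Position 8: 'p' -> consonant (running count: 3)
  Position 9: 'o' -> vowel (running count: 4)
  Position 10: 'h' -> consonant (running count: 4)
  Position 11: 'e' -> vowel (running count: 5)
Total vowels: 5

5


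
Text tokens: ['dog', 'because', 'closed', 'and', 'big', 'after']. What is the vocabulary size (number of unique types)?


Listing all tokens and tracking unique types:
  Token 1: 'dog' -> NEW (unique so far: 1)
  Token 2: 'because' -> NEW (unique so far: 2)
  Token 3: 'closed' -> NEW (unique so far: 3)
  Token 4: 'and' -> NEW (unique so far: 4)
  Token 5: 'big' -> NEW (unique so far: 5)
  Token 6: 'after' -> NEW (unique so far: 6)
Unique types: ('after', 'and', 'because', 'big', 'closed', 'dog')
Vocabulary size: 6

6


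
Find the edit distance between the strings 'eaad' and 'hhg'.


Building DP table for s1='eaad' (len 4) and s2='hhg' (len 3):
       h  h  g
    0  1  2  3
  e 1  1  2  3
  a 2  2  2  3
  a 3  3  3  3
  d 4  4  4  4
Edit distance = dp[4][3] = 4

4


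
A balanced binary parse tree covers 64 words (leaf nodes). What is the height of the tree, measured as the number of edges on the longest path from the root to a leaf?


In a balanced binary tree with n leaves the deepest leaf is ceil(log2(n)) edges below the root.
log2(64) = 6.0000
ceil(6.0000) = 6
height (edges) = 6

6


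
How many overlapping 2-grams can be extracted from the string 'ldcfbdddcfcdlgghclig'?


String 'ldcfbdddcfcdlgghclig' has length L = 20.
Number of overlapping n-grams = L - n + 1
Substituting: 20 - 2 + 1 = 19

19


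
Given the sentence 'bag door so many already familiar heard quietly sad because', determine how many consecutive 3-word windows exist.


Word trigrams from [10] words:
  Trigram 1: (bag door so)
  Trigram 2: (door so many)
  Trigram 3: (so many already)
  Trigram 4: (many already familiar)
  Trigram 5: (already familiar heard)
  Trigram 6: (familiar heard quietly)
  Trigram 7: (heard quietly sad)
  Trigram 8: (quietly sad because)
Total word trigrams: 10 - 2 = 8

8


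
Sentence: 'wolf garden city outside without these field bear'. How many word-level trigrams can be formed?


Word trigrams from [8] words:
  Trigram 1: (wolf garden city)
  Trigram 2: (garden city outside)
  Trigram 3: (city outside without)
  Trigram 4: (outside without these)
  Trigram 5: (without these field)
  Trigram 6: (these field bear)
Total word trigrams: 8 - 2 = 6

6


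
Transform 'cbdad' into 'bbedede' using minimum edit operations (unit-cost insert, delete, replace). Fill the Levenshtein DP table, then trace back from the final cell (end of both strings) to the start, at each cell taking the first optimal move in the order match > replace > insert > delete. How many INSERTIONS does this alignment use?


Edit distance = 4. Backtracking from cell (5, 7) with preference match > replace > insert > delete,
then listing the resulting alignment 'cbdad' -> 'bbedede' left to right:
  Step 1: replace c->b
  Step 2: keep 'b'
  Step 3: insert 'e' [insertion #1]
  Step 4: keep 'd'
  Step 5: replace a->e
  Step 6: keep 'd'
  Step 7: insert 'e' [insertion #2]
Total insertions: 2

2


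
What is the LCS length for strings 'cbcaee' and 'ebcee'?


DP table for LCS of 'cbcaee' and 'ebcee':
       e  b  c  e  e
    0  0  0  0  0  0
  c 0  0  0  1  1  1
  b 0  0  1  1  1  1
  c 0  0  1  2  2  2
  a 0  0  1  2  2  2
  e 0  1  1  2  3  3
  e 0  1  1  2  3  4
LCS: 'bcee'
LCS length = 4

4


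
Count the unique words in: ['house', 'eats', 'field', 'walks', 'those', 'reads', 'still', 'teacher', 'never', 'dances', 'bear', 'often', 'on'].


Listing all tokens and tracking unique types:
  Token 1: 'house' -> NEW (unique so far: 1)
  Token 2: 'eats' -> NEW (unique so far: 2)
  Token 3: 'field' -> NEW (unique so far: 3)
  Token 4: 'walks' -> NEW (unique so far: 4)
  Token 5: 'those' -> NEW (unique so far: 5)
  Token 6: 'reads' -> NEW (unique so far: 6)
  Token 7: 'still' -> NEW (unique so far: 7)
  Token 8: 'teacher' -> NEW (unique so far: 8)
  Token 9: 'never' -> NEW (unique so far: 9)
  Token 10: 'dances' -> NEW (unique so far: 10)
  Token 11: 'bear' -> NEW (unique so far: 11)
  Token 12: 'often' -> NEW (unique so far: 12)
  Token 13: 'on' -> NEW (unique so far: 13)
Unique types: ('bear', 'dances', 'eats', 'field', 'house', 'never', 'often', 'on', 'reads', 'still', 'teacher', 'those', 'walks')
Vocabulary size: 13

13


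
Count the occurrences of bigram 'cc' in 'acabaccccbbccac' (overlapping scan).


Scanning 'acabaccccbbccac' for bigram 'cc':
  Position 0: 'ac' -> no
  Position 1: 'ca' -> no
  Position 2: 'ab' -> no
  Position 3: 'ba' -> no
  Position 4: 'ac' -> no
  Position 5: 'cc' -> MATCH
  Position 6: 'cc' -> MATCH
  Position 7: 'cc' -> MATCH
  Position 8: 'cb' -> no
  Position 9: 'bb' -> no
  Position 10: 'bc' -> no
  Position 11: 'cc' -> MATCH
  Position 12: 'ca' -> no
  Position 13: 'ac' -> no
Total matches: 4

4
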